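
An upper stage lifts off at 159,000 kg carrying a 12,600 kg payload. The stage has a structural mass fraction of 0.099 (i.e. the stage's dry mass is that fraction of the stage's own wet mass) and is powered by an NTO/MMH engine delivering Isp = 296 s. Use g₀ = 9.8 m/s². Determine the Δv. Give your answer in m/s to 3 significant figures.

Stage wet mass = m₀ − payload = 159,000 − 12,600 = 146,400 kg.
Stage dry mass = ε × stage wet mass = 0.099 × 146,400 = 14,493.6 kg.
Burnout mass m_f = stage dry + payload = 14,493.6 + 12,600 = 27,093.6 kg.
v_e = Isp · g₀ = 296 × 9.8 = 2900.8 m/s.
Δv = v_e · ln(159,000/27,093.6) = 2900.8 × ln(5.869) = 2900.8 × 1.7696 ≈ 5133 m/s.

Δv ≈ 5130 m/s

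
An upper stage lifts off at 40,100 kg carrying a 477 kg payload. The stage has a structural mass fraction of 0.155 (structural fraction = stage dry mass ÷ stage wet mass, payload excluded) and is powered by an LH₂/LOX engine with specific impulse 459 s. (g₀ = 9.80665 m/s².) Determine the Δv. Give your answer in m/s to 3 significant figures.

Stage wet mass = m₀ − payload = 40,100 − 477 = 39,623 kg.
Stage dry mass = ε × stage wet mass = 0.155 × 39,623 = 6,141.57 kg.
Burnout mass m_f = stage dry + payload = 6,141.57 + 477 = 6,618.57 kg.
v_e = Isp · g₀ = 459 × 9.80665 = 4501.3 m/s.
Δv = v_e · ln(40,100/6,618.57) = 4501.3 × ln(6.059) = 4501.3 × 1.8015 ≈ 8109 m/s.

Δv ≈ 8110 m/s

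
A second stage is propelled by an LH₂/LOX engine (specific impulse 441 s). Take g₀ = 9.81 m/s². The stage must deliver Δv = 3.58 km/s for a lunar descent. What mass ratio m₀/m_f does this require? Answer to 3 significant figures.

mass ratio ≈ 2.29

v_e = Isp · g₀ = 441 × 9.81 = 4326.2 m/s.
Using Δv = v_e ln(m₀/m_f): m₀/m_f = exp(Δv / v_e) = exp(3580 / 4326.2) = exp(0.8275) = 2.2876.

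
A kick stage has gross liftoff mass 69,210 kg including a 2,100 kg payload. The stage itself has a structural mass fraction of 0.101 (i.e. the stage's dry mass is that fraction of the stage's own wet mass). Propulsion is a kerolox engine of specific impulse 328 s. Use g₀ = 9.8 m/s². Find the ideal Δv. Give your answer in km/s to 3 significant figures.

Stage wet mass = m₀ − payload = 69,210 − 2,100 = 67,110 kg.
Stage dry mass = ε × stage wet mass = 0.101 × 67,110 = 6,778.11 kg.
Burnout mass m_f = stage dry + payload = 6,778.11 + 2,100 = 8,878.11 kg.
v_e = Isp · g₀ = 328 × 9.8 = 3214.4 m/s.
Δv = v_e · ln(69,210/8,878.11) = 3214.4 × ln(7.796) = 3214.4 × 2.0536 ≈ 6601 m/s.

Δv ≈ 6.60 km/s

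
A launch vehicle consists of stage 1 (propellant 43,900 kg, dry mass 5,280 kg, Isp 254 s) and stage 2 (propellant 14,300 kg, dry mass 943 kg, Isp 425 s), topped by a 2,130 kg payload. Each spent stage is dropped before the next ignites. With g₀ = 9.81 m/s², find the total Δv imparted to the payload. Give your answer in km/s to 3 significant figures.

Ignition mass of stage 1 = 43,900+5,280 + 14,300+943 + 2,130 = 66,553 kg.
Stage 1: m₀ = 66,553 kg, m_f = 66,553 − 43,900 = 22,653 kg; Δv = 254×9.81×ln(2.938) = 2491.7×1.0777 ≈ 2685 m/s.
Stage 2: m₀ = 17,373 kg, m_f = 17,373 − 14,300 = 3,073 kg; Δv = 425×9.81×ln(5.653) = 4169.2×1.7323 ≈ 7222 m/s.
Total Δv = 2685 + 7222 = 9907 m/s.

Δv ≈ 9.91 km/s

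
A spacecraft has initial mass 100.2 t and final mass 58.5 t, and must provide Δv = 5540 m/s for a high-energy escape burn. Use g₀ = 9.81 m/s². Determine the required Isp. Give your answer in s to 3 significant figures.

Isp ≈ 1050 s

ln(m₀/m_f) = ln(100200/58500) = ln(1.713) = 0.5381.
v_e = Δv / ln(m₀/m_f) = 5540 / 0.5381 = 10294.7 m/s.
Isp = v_e / g₀ = 10294.7 / 9.81 = 1049.4 s.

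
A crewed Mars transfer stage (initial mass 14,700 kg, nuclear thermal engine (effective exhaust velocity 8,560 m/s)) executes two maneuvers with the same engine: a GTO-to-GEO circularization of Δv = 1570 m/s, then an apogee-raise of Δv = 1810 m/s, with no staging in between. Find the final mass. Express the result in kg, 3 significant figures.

final mass ≈ 9900 kg

After the first burn: m = 14700 × exp(−1570/8560.0) = 14700 × 0.83243 = 12,236.7 kg.
After the second burn: m = 12,236.7 × exp(−1810/8560.0) = 12,236.7 × 0.80941 = 9,904.51 kg.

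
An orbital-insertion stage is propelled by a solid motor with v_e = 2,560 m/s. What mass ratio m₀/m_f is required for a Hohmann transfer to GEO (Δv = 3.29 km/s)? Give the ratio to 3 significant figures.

mass ratio ≈ 3.62

By the Tsiolkovsky rocket equation, m₀/m_f = exp(Δv / v_e) = exp(3290 / 2560.0) = exp(1.2852) = 3.6152.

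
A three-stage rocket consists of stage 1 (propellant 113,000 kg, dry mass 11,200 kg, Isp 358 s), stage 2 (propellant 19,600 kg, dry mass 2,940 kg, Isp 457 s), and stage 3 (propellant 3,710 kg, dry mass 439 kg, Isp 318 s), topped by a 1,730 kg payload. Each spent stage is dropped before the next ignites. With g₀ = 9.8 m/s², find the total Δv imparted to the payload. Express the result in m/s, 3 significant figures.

Ignition mass of stage 1 = 113,000+11,200 + 19,600+2,940 + 3,710+439 + 1,730 = 152,619 kg.
Stage 1: m₀ = 152,619 kg, m_f = 152,619 − 113,000 = 39,619 kg; Δv = 358×9.8×ln(3.852) = 3508.4×1.3486 ≈ 4732 m/s.
Stage 2: m₀ = 28,419 kg, m_f = 28,419 − 19,600 = 8,819 kg; Δv = 457×9.8×ln(3.222) = 4478.6×1.1701 ≈ 5241 m/s.
Stage 3: m₀ = 5,879 kg, m_f = 5,879 − 3,710 = 2,169 kg; Δv = 318×9.8×ln(2.71) = 3116.4×0.9971 ≈ 3107 m/s.
Total Δv = 4732 + 5241 + 3107 = 13080 m/s.

Δv ≈ 13100 m/s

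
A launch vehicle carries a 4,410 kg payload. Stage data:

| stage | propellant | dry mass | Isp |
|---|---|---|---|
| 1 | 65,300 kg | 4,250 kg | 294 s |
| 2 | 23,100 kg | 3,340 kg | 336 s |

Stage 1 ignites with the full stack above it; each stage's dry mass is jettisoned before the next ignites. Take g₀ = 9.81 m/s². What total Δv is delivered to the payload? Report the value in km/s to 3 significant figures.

Δv ≈ 7.58 km/s

Ignition mass of stage 1 = 65,300+4,250 + 23,100+3,340 + 4,410 = 100,400 kg.
Stage 1: m₀ = 100,400 kg, m_f = 100,400 − 65,300 = 35,100 kg; Δv = 294×9.81×ln(2.86) = 2884.1×1.0510 ≈ 3031 m/s.
Stage 2: m₀ = 30,850 kg, m_f = 30,850 − 23,100 = 7,750 kg; Δv = 336×9.81×ln(3.981) = 3296.2×1.3814 ≈ 4553 m/s.
Total Δv = 3031 + 4553 = 7584 m/s.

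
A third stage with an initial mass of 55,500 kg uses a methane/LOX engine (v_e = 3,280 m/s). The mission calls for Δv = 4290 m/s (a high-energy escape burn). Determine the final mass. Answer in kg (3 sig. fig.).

From the ideal rocket equation, m₀/m_f = exp(Δv / v_e) = exp(4290 / 3280.0) = exp(1.3079) = 3.6985.
m_f = m₀ / 3.6985 = 55,500 / 3.6985 = 15,006.1 kg.

final mass ≈ 15000 kg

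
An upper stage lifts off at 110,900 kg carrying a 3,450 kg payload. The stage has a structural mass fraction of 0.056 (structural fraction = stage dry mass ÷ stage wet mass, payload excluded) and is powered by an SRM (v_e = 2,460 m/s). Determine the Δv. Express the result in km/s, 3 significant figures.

Δv ≈ 6.05 km/s

Stage wet mass = m₀ − payload = 110,900 − 3,450 = 107,450 kg.
Stage dry mass = ε × stage wet mass = 0.056 × 107,450 = 6,017.2 kg.
Burnout mass m_f = stage dry + payload = 6,017.2 + 3,450 = 9,467.2 kg.
Δv = v_e · ln(110,900/9,467.2) = 2460.0 × ln(11.71) = 2460.0 × 2.4608 ≈ 6054 m/s.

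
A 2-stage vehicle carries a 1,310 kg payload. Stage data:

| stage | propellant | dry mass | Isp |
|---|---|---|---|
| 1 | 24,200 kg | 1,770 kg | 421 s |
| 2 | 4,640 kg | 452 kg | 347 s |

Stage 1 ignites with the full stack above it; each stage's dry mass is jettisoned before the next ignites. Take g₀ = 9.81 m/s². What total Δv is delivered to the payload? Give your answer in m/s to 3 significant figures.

Δv ≈ 10100 m/s

Ignition mass of stage 1 = 24,200+1,770 + 4,640+452 + 1,310 = 32,372 kg.
Stage 1: m₀ = 32,372 kg, m_f = 32,372 − 24,200 = 8,172 kg; Δv = 421×9.81×ln(3.961) = 4130.0×1.3766 ≈ 5685 m/s.
Stage 2: m₀ = 6,402 kg, m_f = 6,402 − 4,640 = 1,762 kg; Δv = 347×9.81×ln(3.633) = 3404.1×1.2902 ≈ 4392 m/s.
Total Δv = 5685 + 4392 = 10077 m/s.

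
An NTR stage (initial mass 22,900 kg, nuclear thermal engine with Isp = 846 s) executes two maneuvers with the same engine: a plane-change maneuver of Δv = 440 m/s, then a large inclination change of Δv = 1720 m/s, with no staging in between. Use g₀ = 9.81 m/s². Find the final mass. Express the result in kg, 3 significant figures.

final mass ≈ 17700 kg

v_e = Isp · g₀ = 846 × 9.81 = 8299.3 m/s.
After the first burn: m = 22900 × exp(−440/8299.3) = 22900 × 0.94836 = 21,717.4 kg.
After the second burn: m = 21,717.4 × exp(−1720/8299.3) = 21,717.4 × 0.81282 = 17,652.3 kg.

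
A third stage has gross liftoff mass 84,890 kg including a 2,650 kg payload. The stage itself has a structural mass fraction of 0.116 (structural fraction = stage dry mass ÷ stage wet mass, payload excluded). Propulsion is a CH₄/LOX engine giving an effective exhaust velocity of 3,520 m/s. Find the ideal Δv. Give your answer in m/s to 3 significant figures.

Stage wet mass = m₀ − payload = 84,890 − 2,650 = 82,240 kg.
Stage dry mass = ε × stage wet mass = 0.116 × 82,240 = 9,539.84 kg.
Burnout mass m_f = stage dry + payload = 9,539.84 + 2,650 = 12,189.84 kg.
Rocket equation: Δv = v_e · ln(84,890/12,189.84) = 3520.0 × ln(6.964) = 3520.0 × 1.9408 ≈ 6831 m/s.

Δv ≈ 6830 m/s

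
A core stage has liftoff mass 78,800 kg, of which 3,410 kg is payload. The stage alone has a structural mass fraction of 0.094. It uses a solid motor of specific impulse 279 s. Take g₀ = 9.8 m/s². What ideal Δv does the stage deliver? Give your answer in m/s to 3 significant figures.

Stage wet mass = m₀ − payload = 78,800 − 3,410 = 75,390 kg.
Stage dry mass = ε × stage wet mass = 0.094 × 75,390 = 7,086.66 kg.
Burnout mass m_f = stage dry + payload = 7,086.66 + 3,410 = 10,496.66 kg.
v_e = Isp · g₀ = 279 × 9.8 = 2734.2 m/s.
Δv = v_e · ln(78,800/10,496.66) = 2734.2 × ln(7.507) = 2734.2 × 2.0159 ≈ 5512 m/s.

Δv ≈ 5510 m/s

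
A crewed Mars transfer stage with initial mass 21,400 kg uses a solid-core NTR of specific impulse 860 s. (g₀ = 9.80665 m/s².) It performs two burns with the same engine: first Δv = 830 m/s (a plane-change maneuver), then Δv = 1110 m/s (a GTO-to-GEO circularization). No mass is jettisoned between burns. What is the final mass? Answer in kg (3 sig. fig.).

v_e = Isp · g₀ = 860 × 9.80665 = 8433.7 m/s.
After the first burn: m = 21400 × exp(−830/8433.7) = 21400 × 0.90627 = 19,394.2 kg.
After the second burn: m = 19,394.2 × exp(−1110/8433.7) = 19,394.2 × 0.87668 = 17,002.5 kg.

final mass ≈ 17000 kg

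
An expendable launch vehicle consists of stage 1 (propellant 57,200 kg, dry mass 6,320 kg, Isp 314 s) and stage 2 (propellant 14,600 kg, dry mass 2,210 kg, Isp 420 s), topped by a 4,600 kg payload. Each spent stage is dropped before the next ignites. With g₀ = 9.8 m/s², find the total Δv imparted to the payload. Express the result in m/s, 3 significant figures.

Ignition mass of stage 1 = 57,200+6,320 + 14,600+2,210 + 4,600 = 84,930 kg.
Stage 1: m₀ = 84,930 kg, m_f = 84,930 − 57,200 = 27,730 kg; Δv = 314×9.8×ln(3.063) = 3077.2×1.1193 ≈ 3444 m/s.
Stage 2: m₀ = 21,410 kg, m_f = 21,410 − 14,600 = 6,810 kg; Δv = 420×9.8×ln(3.144) = 4116.0×1.1455 ≈ 4715 m/s.
Total Δv = 3444 + 4715 = 8159 m/s.

Δv ≈ 8160 m/s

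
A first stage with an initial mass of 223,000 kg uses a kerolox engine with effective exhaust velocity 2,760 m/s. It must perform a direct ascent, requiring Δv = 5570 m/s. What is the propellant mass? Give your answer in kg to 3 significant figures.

propellant mass ≈ 193000 kg

Rocket equation: m₀/m_f = exp(Δv / v_e) = exp(5570 / 2760.0) = exp(2.0181) = 7.5241.
m_f = 223,000 / 7.5241 = 29,638.1 kg, so propellant = m₀ − m_f = 223,000 − 29,638.1 = 193,361.9 kg.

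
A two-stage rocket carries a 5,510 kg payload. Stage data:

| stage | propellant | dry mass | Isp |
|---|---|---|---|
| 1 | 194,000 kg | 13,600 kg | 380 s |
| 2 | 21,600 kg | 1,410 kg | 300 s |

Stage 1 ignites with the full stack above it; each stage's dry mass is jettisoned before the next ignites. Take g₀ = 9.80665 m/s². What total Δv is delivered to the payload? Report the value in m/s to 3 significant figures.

Δv ≈ 10600 m/s

Ignition mass of stage 1 = 194,000+13,600 + 21,600+1,410 + 5,510 = 236,120 kg.
Stage 1: m₀ = 236,120 kg, m_f = 236,120 − 194,000 = 42,120 kg; Δv = 380×9.80665×ln(5.606) = 3726.5×1.7238 ≈ 6424 m/s.
Stage 2: m₀ = 28,520 kg, m_f = 28,520 − 21,600 = 6,920 kg; Δv = 300×9.80665×ln(4.121) = 2942.0×1.4162 ≈ 4166 m/s.
Total Δv = 6424 + 4166 = 10590 m/s.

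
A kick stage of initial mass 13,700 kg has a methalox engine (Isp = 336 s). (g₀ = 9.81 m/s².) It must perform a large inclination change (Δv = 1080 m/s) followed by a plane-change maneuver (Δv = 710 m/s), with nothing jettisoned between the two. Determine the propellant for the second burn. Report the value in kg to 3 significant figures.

v_e = Isp · g₀ = 336 × 9.81 = 3296.2 m/s.
After the first burn: m = 13700 × exp(−1080/3296.2) = 13700 × 0.72061 = 9,872.36 kg.
After the second burn: m = 9,872.36 × exp(−710/3296.2) = 9,872.36 × 0.80622 = 7,959.29 kg.
Second-burn propellant = 9,872.36 − 7,959.29 = 1,913.07 kg.

propellant for the second burn ≈ 1910 kg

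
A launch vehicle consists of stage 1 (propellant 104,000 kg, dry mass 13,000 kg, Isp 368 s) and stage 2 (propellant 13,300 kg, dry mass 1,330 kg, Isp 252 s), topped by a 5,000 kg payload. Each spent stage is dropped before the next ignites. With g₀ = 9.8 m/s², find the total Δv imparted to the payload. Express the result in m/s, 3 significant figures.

Ignition mass of stage 1 = 104,000+13,000 + 13,300+1,330 + 5,000 = 136,630 kg.
Stage 1: m₀ = 136,630 kg, m_f = 136,630 − 104,000 = 32,630 kg; Δv = 368×9.8×ln(4.187) = 3606.4×1.4320 ≈ 5165 m/s.
Stage 2: m₀ = 19,630 kg, m_f = 19,630 − 13,300 = 6,330 kg; Δv = 252×9.8×ln(3.101) = 2469.6×1.1318 ≈ 2795 m/s.
Total Δv = 5165 + 2795 = 7960 m/s.

Δv ≈ 7960 m/s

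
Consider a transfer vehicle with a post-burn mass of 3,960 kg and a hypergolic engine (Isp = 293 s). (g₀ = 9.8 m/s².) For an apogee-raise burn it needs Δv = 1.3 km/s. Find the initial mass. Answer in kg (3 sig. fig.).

v_e = Isp · g₀ = 293 × 9.8 = 2871.4 m/s.
Rocket equation: m₀/m_f = exp(Δv / v_e) = exp(1300 / 2871.4) = exp(0.4527) = 1.5726.
m₀ = m_f × 1.5726 = 3,960 × 1.5726 = 6,227.5 kg.

initial mass ≈ 6230 kg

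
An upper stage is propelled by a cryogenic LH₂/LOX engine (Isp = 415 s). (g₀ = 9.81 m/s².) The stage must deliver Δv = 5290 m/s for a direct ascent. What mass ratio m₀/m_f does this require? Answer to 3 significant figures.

mass ratio ≈ 3.67

v_e = Isp · g₀ = 415 × 9.81 = 4071.2 m/s.
m₀/m_f = exp(Δv / v_e) = exp(5290 / 4071.2) = exp(1.2994) = 3.6670.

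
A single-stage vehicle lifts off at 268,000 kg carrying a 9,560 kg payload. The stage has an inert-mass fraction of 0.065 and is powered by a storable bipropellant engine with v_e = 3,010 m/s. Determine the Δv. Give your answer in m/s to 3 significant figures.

Δv ≈ 6980 m/s

Stage wet mass = m₀ − payload = 268,000 − 9,560 = 258,440 kg.
Stage dry mass = ε × stage wet mass = 0.065 × 258,440 = 16,798.6 kg.
Burnout mass m_f = stage dry + payload = 16,798.6 + 9,560 = 26,358.6 kg.
From the ideal rocket equation, Δv = v_e · ln(268,000/26,358.6) = 3010.0 × ln(10.17) = 3010.0 × 2.3192 ≈ 6981 m/s.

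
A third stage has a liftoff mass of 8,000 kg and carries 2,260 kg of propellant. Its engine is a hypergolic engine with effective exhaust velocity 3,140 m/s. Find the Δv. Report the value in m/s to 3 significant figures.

m_f = m₀ − m_prop = 8,000 − 2,260 = 5,740 kg.
By the Tsiolkovsky rocket equation, Δv = v_e · ln(m₀/m_f) = 3140.0 × ln(1.394) = 3140.0 × 0.3320 ≈ 1042.4 m/s.

Δv ≈ 1040 m/s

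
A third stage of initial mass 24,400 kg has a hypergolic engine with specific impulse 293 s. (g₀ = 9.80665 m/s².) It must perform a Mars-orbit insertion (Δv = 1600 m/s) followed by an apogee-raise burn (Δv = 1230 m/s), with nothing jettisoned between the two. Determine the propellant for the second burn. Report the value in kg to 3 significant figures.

v_e = Isp · g₀ = 293 × 9.80665 = 2873.3 m/s.
After the first burn: m = 24400 × exp(−1600/2873.3) = 24400 × 0.57302 = 13,981.7 kg.
After the second burn: m = 13,981.7 × exp(−1230/2873.3) = 13,981.7 × 0.65176 = 9,112.71 kg.
Second-burn propellant = 13,981.7 − 9,112.71 = 4,868.99 kg.

propellant for the second burn ≈ 4870 kg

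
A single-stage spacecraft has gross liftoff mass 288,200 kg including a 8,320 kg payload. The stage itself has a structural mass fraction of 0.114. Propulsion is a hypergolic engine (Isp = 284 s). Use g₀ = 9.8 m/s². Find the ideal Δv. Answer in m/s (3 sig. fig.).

Stage wet mass = m₀ − payload = 288,200 − 8,320 = 279,880 kg.
Stage dry mass = ε × stage wet mass = 0.114 × 279,880 = 31,906.3 kg.
Burnout mass m_f = stage dry + payload = 31,906.3 + 8,320 = 40,226.3 kg.
v_e = Isp · g₀ = 284 × 9.8 = 2783.2 m/s.
Δv = v_e · ln(288,200/40,226.3) = 2783.2 × ln(7.164) = 2783.2 × 1.9691 ≈ 5480 m/s.

Δv ≈ 5480 m/s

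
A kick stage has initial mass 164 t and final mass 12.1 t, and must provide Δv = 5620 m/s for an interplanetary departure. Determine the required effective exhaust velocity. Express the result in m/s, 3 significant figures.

v_e ≈ 2160 m/s

ln(m₀/m_f) = ln(164000/12100) = ln(13.55) = 2.6067.
v_e = Δv / ln(m₀/m_f) = 5620 / 2.6067 = 2156.0 m/s.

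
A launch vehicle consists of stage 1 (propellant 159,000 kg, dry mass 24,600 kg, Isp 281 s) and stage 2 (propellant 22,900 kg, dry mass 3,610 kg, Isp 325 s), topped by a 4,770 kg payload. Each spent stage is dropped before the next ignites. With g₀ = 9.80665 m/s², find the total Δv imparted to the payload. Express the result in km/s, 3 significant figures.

Δv ≈ 7.91 km/s

Ignition mass of stage 1 = 159,000+24,600 + 22,900+3,610 + 4,770 = 214,880 kg.
Stage 1: m₀ = 214,880 kg, m_f = 214,880 − 159,000 = 55,880 kg; Δv = 281×9.80665×ln(3.845) = 2755.7×1.3469 ≈ 3712 m/s.
Stage 2: m₀ = 31,280 kg, m_f = 31,280 − 22,900 = 8,380 kg; Δv = 325×9.80665×ln(3.733) = 3187.2×1.3171 ≈ 4198 m/s.
Total Δv = 3712 + 4198 = 7910 m/s.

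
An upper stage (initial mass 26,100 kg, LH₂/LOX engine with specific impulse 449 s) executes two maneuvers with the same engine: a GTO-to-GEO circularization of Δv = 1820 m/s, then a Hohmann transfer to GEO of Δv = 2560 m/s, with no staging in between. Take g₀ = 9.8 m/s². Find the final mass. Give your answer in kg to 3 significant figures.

final mass ≈ 9650 kg

v_e = Isp · g₀ = 449 × 9.8 = 4400.2 m/s.
After the first burn: m = 26100 × exp(−1820/4400.2) = 26100 × 0.66125 = 17,258.6 kg.
After the second burn: m = 17,258.6 × exp(−2560/4400.2) = 17,258.6 × 0.55890 = 9,645.83 kg.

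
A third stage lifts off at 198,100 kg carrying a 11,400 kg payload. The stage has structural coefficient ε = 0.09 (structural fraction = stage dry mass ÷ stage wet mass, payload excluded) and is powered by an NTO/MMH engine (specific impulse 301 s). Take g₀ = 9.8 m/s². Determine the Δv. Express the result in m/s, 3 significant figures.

Δv ≈ 5750 m/s

Stage wet mass = m₀ − payload = 198,100 − 11,400 = 186,700 kg.
Stage dry mass = ε × stage wet mass = 0.09 × 186,700 = 16,803 kg.
Burnout mass m_f = stage dry + payload = 16,803 + 11,400 = 28,203 kg.
v_e = Isp · g₀ = 301 × 9.8 = 2949.8 m/s.
By the Tsiolkovsky rocket equation, Δv = v_e · ln(198,100/28,203) = 2949.8 × ln(7.024) = 2949.8 × 1.9493 ≈ 5750 m/s.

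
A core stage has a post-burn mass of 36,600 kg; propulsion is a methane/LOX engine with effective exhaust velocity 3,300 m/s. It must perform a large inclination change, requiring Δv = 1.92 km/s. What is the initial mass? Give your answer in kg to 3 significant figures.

Using Δv = v_e ln(m₀/m_f): m₀/m_f = exp(Δv / v_e) = exp(1920 / 3300.0) = exp(0.5818) = 1.7893.
m₀ = m_f × 1.7893 = 36,600 × 1.7893 = 65,488.4 kg.

initial mass ≈ 65500 kg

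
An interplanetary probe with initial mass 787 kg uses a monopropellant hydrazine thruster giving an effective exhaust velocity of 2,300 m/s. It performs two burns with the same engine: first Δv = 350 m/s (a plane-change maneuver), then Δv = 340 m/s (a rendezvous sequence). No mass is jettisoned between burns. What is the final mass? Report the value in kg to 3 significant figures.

final mass ≈ 583 kg

After the first burn: m = 787 × exp(−350/2300.0) = 787 × 0.85884 = 675.907 kg.
After the second burn: m = 675.907 × exp(−340/2300.0) = 675.907 × 0.86258 = 583.024 kg.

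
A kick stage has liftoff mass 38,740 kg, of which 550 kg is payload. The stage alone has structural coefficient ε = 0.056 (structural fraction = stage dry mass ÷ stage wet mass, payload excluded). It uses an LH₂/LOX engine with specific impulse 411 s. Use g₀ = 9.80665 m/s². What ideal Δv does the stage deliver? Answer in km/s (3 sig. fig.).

Stage wet mass = m₀ − payload = 38,740 − 550 = 38,190 kg.
Stage dry mass = ε × stage wet mass = 0.056 × 38,190 = 2,138.64 kg.
Burnout mass m_f = stage dry + payload = 2,138.64 + 550 = 2,688.64 kg.
v_e = Isp · g₀ = 411 × 9.80665 = 4030.5 m/s.
Rocket equation: Δv = v_e · ln(38,740/2,688.64) = 4030.5 × ln(14.41) = 4030.5 × 2.6678 ≈ 10753 m/s.

Δv ≈ 10.8 km/s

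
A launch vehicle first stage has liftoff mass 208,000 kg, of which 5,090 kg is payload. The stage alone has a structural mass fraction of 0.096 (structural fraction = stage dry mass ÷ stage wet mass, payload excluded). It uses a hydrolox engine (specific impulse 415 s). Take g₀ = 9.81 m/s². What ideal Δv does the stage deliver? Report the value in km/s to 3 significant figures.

Δv ≈ 8.70 km/s

Stage wet mass = m₀ − payload = 208,000 − 5,090 = 202,910 kg.
Stage dry mass = ε × stage wet mass = 0.096 × 202,910 = 19,479.4 kg.
Burnout mass m_f = stage dry + payload = 19,479.4 + 5,090 = 24,569.4 kg.
v_e = Isp · g₀ = 415 × 9.81 = 4071.2 m/s.
Using Δv = v_e ln(m₀/m_f): Δv = v_e · ln(208,000/24,569.4) = 4071.2 × ln(8.466) = 4071.2 × 2.1360 ≈ 8696 m/s.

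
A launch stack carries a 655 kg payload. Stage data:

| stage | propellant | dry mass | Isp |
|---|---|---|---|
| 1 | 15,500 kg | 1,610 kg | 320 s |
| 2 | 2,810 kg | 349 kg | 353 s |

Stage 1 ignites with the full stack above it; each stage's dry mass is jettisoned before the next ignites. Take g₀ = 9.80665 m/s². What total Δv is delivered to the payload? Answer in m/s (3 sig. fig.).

Ignition mass of stage 1 = 15,500+1,610 + 2,810+349 + 655 = 20,924 kg.
Stage 1: m₀ = 20,924 kg, m_f = 20,924 − 15,500 = 5,424 kg; Δv = 320×9.80665×ln(3.858) = 3138.1×1.3501 ≈ 4237 m/s.
Stage 2: m₀ = 3,814 kg, m_f = 3,814 − 2,810 = 1,004 kg; Δv = 353×9.80665×ln(3.799) = 3461.7×1.3347 ≈ 4620 m/s.
Total Δv = 4237 + 4620 = 8857 m/s.

Δv ≈ 8860 m/s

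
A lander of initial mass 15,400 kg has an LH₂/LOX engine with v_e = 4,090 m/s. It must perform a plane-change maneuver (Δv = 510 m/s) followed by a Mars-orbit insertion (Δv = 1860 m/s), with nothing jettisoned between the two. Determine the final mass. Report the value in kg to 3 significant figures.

After the first burn: m = 15400 × exp(−510/4090.0) = 15400 × 0.88277 = 13,594.7 kg.
After the second burn: m = 13,594.7 × exp(−1860/4090.0) = 13,594.7 × 0.63460 = 8,627.2 kg.

final mass ≈ 8630 kg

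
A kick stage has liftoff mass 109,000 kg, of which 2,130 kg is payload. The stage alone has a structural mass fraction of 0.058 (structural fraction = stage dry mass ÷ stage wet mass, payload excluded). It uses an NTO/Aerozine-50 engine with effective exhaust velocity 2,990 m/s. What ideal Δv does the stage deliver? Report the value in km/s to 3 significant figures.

Stage wet mass = m₀ − payload = 109,000 − 2,130 = 106,870 kg.
Stage dry mass = ε × stage wet mass = 0.058 × 106,870 = 6,198.46 kg.
Burnout mass m_f = stage dry + payload = 6,198.46 + 2,130 = 8,328.46 kg.
Rocket equation: Δv = v_e · ln(109,000/8,328.46) = 2990.0 × ln(13.09) = 2990.0 × 2.5717 ≈ 7689 m/s.

Δv ≈ 7.69 km/s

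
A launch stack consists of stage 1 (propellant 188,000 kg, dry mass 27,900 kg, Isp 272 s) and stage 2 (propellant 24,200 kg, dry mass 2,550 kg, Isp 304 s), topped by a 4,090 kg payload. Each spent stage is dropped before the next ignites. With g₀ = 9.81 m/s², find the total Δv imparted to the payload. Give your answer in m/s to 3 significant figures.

Δv ≈ 8410 m/s

Ignition mass of stage 1 = 188,000+27,900 + 24,200+2,550 + 4,090 = 246,740 kg.
Stage 1: m₀ = 246,740 kg, m_f = 246,740 − 188,000 = 58,740 kg; Δv = 272×9.81×ln(4.201) = 2668.3×1.4352 ≈ 3830 m/s.
Stage 2: m₀ = 30,840 kg, m_f = 30,840 − 24,200 = 6,640 kg; Δv = 304×9.81×ln(4.645) = 2982.2×1.5357 ≈ 4580 m/s.
Total Δv = 3830 + 4580 = 8410 m/s.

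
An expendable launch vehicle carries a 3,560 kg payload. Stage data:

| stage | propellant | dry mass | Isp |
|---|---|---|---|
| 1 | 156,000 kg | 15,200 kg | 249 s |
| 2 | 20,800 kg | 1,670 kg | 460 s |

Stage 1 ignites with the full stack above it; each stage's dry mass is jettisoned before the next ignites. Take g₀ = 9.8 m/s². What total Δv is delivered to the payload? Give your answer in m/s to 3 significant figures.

Δv ≈ 11100 m/s

Ignition mass of stage 1 = 156,000+15,200 + 20,800+1,670 + 3,560 = 197,230 kg.
Stage 1: m₀ = 197,230 kg, m_f = 197,230 − 156,000 = 41,230 kg; Δv = 249×9.8×ln(4.784) = 2440.2×1.5652 ≈ 3819 m/s.
Stage 2: m₀ = 26,030 kg, m_f = 26,030 − 20,800 = 5,230 kg; Δv = 460×9.8×ln(4.977) = 4508.0×1.6048 ≈ 7235 m/s.
Total Δv = 3819 + 7235 = 11054 m/s.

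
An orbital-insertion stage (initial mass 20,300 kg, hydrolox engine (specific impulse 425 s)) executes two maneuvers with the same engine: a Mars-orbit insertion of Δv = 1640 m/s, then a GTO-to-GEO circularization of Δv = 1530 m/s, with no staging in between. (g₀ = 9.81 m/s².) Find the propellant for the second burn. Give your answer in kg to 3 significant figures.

v_e = Isp · g₀ = 425 × 9.81 = 4169.2 m/s.
After the first burn: m = 20300 × exp(−1640/4169.2) = 20300 × 0.67479 = 13,698.2 kg.
After the second burn: m = 13,698.2 × exp(−1530/4169.2) = 13,698.2 × 0.69283 = 9,490.52 kg.
Second-burn propellant = 13,698.2 − 9,490.52 = 4,207.68 kg.

propellant for the second burn ≈ 4210 kg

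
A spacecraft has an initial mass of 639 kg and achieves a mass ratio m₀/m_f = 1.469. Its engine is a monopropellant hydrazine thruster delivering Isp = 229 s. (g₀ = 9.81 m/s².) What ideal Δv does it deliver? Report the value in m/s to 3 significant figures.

v_e = Isp · g₀ = 229 × 9.81 = 2246.5 m/s.
Δv = v_e · ln(1.469) = 2246.5 × 0.3846 ≈ 864.0 m/s.

Δv ≈ 864 m/s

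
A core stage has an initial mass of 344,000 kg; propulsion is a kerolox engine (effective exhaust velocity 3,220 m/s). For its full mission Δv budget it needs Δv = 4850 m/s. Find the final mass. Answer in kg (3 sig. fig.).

final mass ≈ 76300 kg

From the ideal rocket equation, m₀/m_f = exp(Δv / v_e) = exp(4850 / 3220.0) = exp(1.5062) = 4.5096.
m_f = m₀ / 4.5096 = 344,000 / 4.5096 = 76,281.7 kg.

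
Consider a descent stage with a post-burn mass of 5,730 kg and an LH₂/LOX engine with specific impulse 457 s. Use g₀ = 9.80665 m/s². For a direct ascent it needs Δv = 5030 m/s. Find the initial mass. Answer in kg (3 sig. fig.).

initial mass ≈ 17600 kg

v_e = Isp · g₀ = 457 × 9.80665 = 4481.6 m/s.
By the Tsiolkovsky rocket equation, m₀/m_f = exp(Δv / v_e) = exp(5030 / 4481.6) = exp(1.1224) = 3.0721.
m₀ = m_f × 3.0721 = 5,730 × 3.0721 = 17,603.1 kg.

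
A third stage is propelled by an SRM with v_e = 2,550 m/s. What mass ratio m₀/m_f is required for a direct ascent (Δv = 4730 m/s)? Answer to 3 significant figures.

m₀/m_f = exp(Δv / v_e) = exp(4730 / 2550.0) = exp(1.8549) = 6.3911.

mass ratio ≈ 6.39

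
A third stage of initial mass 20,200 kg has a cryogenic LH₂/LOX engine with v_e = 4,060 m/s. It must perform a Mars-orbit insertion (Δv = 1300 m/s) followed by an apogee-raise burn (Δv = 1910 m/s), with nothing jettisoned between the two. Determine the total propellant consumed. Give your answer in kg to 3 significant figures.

total propellant consumed ≈ 11000 kg

After the first burn: m = 20200 × exp(−1300/4060.0) = 20200 × 0.72601 = 14,665.4 kg.
After the second burn: m = 14,665.4 × exp(−1910/4060.0) = 14,665.4 × 0.62473 = 9,161.92 kg.
Total propellant = m₀ − m_final = 20200 − 9,161.92 = 11,038.08 kg.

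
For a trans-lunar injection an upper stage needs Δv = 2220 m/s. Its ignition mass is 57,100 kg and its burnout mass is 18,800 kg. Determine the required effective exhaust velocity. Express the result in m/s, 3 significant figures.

ln(m₀/m_f) = ln(57100/18800) = ln(3.037) = 1.1109.
v_e = Δv / ln(m₀/m_f) = 2220 / 1.1109 = 1998.3 m/s.

v_e ≈ 2000 m/s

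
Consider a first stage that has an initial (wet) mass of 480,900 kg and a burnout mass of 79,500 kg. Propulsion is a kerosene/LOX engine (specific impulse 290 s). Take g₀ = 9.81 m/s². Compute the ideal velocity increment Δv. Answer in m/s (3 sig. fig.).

v_e = Isp · g₀ = 290 × 9.81 = 2844.9 m/s.
By the Tsiolkovsky rocket equation, Δv = v_e · ln(m₀/m_f) = 2844.9 × ln(6.049) = 2844.9 × 1.7999 ≈ 5120.5 m/s.

Δv ≈ 5120 m/s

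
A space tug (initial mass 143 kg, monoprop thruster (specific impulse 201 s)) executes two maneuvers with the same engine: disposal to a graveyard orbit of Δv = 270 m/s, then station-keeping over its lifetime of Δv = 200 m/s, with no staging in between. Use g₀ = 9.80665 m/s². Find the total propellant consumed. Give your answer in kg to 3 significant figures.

total propellant consumed ≈ 30.3 kg

v_e = Isp · g₀ = 201 × 9.80665 = 1971.1 m/s.
After the first burn: m = 143 × exp(−270/1971.1) = 143 × 0.87199 = 124.695 kg.
After the second burn: m = 124.695 × exp(−200/1971.1) = 124.695 × 0.90351 = 112.663 kg.
Total propellant = m₀ − m_final = 143 − 112.663 = 30.337 kg.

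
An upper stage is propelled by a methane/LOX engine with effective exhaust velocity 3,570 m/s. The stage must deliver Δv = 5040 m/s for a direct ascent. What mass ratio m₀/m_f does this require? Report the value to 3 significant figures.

mass ratio ≈ 4.10

m₀/m_f = exp(Δv / v_e) = exp(5040 / 3570.0) = exp(1.4118) = 4.1032.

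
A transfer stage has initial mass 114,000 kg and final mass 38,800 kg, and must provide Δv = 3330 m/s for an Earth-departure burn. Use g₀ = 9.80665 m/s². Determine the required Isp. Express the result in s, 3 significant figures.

ln(m₀/m_f) = ln(114000/38800) = ln(2.938) = 1.0778.
v_e = Δv / ln(m₀/m_f) = 3330 / 1.0778 = 3089.7 m/s.
Isp = v_e / g₀ = 3089.7 / 9.80665 = 315.1 s.

Isp ≈ 315 s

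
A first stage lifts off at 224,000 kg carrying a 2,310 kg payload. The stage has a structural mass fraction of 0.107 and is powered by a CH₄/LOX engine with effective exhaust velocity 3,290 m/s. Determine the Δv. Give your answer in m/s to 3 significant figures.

Δv ≈ 7080 m/s

Stage wet mass = m₀ − payload = 224,000 − 2,310 = 221,690 kg.
Stage dry mass = ε × stage wet mass = 0.107 × 221,690 = 23,720.8 kg.
Burnout mass m_f = stage dry + payload = 23,720.8 + 2,310 = 26,030.8 kg.
Δv = v_e · ln(224,000/26,030.8) = 3290.0 × ln(8.605) = 3290.0 × 2.1524 ≈ 7081 m/s.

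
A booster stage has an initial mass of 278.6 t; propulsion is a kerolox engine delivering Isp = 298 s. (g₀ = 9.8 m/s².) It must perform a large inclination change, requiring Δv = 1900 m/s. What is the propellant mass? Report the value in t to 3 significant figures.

v_e = Isp · g₀ = 298 × 9.8 = 2920.4 m/s.
Rocket equation: m₀/m_f = exp(Δv / v_e) = exp(1900 / 2920.4) = exp(0.6506) = 1.9167.
m_f = 278.6 / 1.9167 = 145.354 t, so propellant = m₀ − m_f = 278.6 − 145.354 = 133.246 t.

propellant mass ≈ 133 t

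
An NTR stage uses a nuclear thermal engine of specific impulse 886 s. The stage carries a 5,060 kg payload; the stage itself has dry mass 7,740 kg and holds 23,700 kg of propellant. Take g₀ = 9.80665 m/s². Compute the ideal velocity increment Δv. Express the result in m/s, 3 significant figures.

Δv ≈ 9100 m/s

v_e = Isp · g₀ = 886 × 9.80665 = 8688.7 m/s.
m₀ = payload + dry + propellant = 5,060 + 7,740 + 23,700 = 36,500 kg.
m_f = payload + dry = 5,060 + 7,740 = 12,800 kg.
Δv = v_e · ln(m₀/m_f) = 8688.7 × ln(2.852) = 8688.7 × 1.0479 ≈ 9104.6 m/s.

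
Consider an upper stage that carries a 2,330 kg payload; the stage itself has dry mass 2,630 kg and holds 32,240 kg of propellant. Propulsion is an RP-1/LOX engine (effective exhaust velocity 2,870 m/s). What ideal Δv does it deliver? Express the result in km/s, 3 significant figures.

Δv ≈ 5.78 km/s

m₀ = payload + dry + propellant = 2,330 + 2,630 + 32,240 = 37,200 kg.
m_f = payload + dry = 2,330 + 2,630 = 4,960 kg.
Δv = v_e · ln(m₀/m_f) = 2870.0 × ln(7.5) = 2870.0 × 2.0149 ≈ 5782.8 m/s.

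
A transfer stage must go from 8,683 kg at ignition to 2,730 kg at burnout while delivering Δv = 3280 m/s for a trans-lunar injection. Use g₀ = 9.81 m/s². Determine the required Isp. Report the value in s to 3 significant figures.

ln(m₀/m_f) = ln(8683/2730) = ln(3.181) = 1.1571.
Rocket equation: v_e = Δv / ln(m₀/m_f) = 3280 / 1.1571 = 2834.8 m/s.
Isp = v_e / g₀ = 2834.8 / 9.81 = 289.0 s.

Isp ≈ 289 s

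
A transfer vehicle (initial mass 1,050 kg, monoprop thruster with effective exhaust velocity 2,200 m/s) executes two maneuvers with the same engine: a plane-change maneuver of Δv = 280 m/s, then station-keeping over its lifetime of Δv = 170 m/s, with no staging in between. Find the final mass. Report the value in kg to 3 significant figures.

After the first burn: m = 1050 × exp(−280/2200.0) = 1050 × 0.88049 = 924.515 kg.
After the second burn: m = 924.515 × exp(−170/2200.0) = 924.515 × 0.92564 = 855.768 kg.

final mass ≈ 856 kg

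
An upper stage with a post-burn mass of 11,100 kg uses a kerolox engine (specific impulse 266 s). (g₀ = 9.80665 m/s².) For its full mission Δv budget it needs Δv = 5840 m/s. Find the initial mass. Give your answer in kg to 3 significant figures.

initial mass ≈ 104000 kg

v_e = Isp · g₀ = 266 × 9.80665 = 2608.6 m/s.
From the ideal rocket equation, m₀/m_f = exp(Δv / v_e) = exp(5840 / 2608.6) = exp(2.2388) = 9.3818.
m₀ = m_f × 9.3818 = 11,100 × 9.3818 = 104,138 kg.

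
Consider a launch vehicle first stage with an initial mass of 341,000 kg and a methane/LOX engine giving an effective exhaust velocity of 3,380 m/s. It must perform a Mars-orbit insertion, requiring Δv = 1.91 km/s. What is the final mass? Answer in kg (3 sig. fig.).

final mass ≈ 194000 kg

m₀/m_f = exp(Δv / v_e) = exp(1910 / 3380.0) = exp(0.5651) = 1.7596.
m_f = m₀ / 1.7596 = 341,000 / 1.7596 = 193,794 kg.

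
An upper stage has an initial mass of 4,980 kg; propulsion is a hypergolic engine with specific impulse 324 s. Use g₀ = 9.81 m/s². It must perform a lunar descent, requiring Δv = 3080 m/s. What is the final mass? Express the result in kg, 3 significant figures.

final mass ≈ 1890 kg

v_e = Isp · g₀ = 324 × 9.81 = 3178.4 m/s.
Rocket equation: m₀/m_f = exp(Δv / v_e) = exp(3080 / 3178.4) = exp(0.9690) = 2.6354.
m_f = m₀ / 2.6354 = 4,980 / 2.6354 = 1,889.66 kg.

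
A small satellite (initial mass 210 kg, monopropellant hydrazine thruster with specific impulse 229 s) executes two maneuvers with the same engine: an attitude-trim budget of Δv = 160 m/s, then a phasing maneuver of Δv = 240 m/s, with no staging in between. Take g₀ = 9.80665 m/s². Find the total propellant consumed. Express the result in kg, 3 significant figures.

v_e = Isp · g₀ = 229 × 9.80665 = 2245.7 m/s.
After the first burn: m = 210 × exp(−160/2245.7) = 210 × 0.93123 = 195.558 kg.
After the second burn: m = 195.558 × exp(−240/2245.7) = 195.558 × 0.89864 = 175.736 kg.
Total propellant = m₀ − m_final = 210 − 175.736 = 34.264 kg.

total propellant consumed ≈ 34.3 kg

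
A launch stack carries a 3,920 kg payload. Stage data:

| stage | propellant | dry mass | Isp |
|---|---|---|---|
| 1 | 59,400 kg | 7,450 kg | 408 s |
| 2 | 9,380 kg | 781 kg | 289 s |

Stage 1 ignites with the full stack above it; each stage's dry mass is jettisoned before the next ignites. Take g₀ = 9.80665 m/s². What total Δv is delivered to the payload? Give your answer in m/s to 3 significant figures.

Δv ≈ 8410 m/s

Ignition mass of stage 1 = 59,400+7,450 + 9,380+781 + 3,920 = 80,931 kg.
Stage 1: m₀ = 80,931 kg, m_f = 80,931 − 59,400 = 21,531 kg; Δv = 408×9.80665×ln(3.759) = 4001.1×1.3241 ≈ 5298 m/s.
Stage 2: m₀ = 14,081 kg, m_f = 14,081 − 9,380 = 4,701 kg; Δv = 289×9.80665×ln(2.995) = 2834.1×1.0971 ≈ 3109 m/s.
Total Δv = 5298 + 3109 = 8407 m/s.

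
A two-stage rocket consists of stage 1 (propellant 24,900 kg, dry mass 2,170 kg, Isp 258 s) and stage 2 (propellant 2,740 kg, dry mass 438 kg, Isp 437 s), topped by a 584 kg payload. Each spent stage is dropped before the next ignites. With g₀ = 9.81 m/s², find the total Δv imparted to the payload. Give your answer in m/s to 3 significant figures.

Ignition mass of stage 1 = 24,900+2,170 + 2,740+438 + 584 = 30,832 kg.
Stage 1: m₀ = 30,832 kg, m_f = 30,832 − 24,900 = 5,932 kg; Δv = 258×9.81×ln(5.198) = 2531.0×1.6482 ≈ 4172 m/s.
Stage 2: m₀ = 3,762 kg, m_f = 3,762 − 2,740 = 1,022 kg; Δv = 437×9.81×ln(3.681) = 4287.0×1.3032 ≈ 5587 m/s.
Total Δv = 4172 + 5587 = 9759 m/s.

Δv ≈ 9760 m/s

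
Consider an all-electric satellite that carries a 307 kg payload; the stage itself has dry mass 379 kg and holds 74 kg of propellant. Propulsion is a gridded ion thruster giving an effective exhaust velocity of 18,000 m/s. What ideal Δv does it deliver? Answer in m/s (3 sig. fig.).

Δv ≈ 1840 m/s

m₀ = payload + dry + propellant = 307 + 379 + 74 = 760 kg.
m_f = payload + dry = 307 + 379 = 686 kg.
By the Tsiolkovsky rocket equation, Δv = v_e · ln(m₀/m_f) = 18000.0 × ln(1.108) = 18000.0 × 0.1024 ≈ 1843.9 m/s.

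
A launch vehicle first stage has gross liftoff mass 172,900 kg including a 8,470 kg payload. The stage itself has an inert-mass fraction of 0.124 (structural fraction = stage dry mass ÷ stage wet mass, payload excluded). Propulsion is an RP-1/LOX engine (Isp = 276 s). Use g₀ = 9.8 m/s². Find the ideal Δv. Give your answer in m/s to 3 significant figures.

Δv ≈ 4840 m/s

Stage wet mass = m₀ − payload = 172,900 − 8,470 = 164,430 kg.
Stage dry mass = ε × stage wet mass = 0.124 × 164,430 = 20,389.3 kg.
Burnout mass m_f = stage dry + payload = 20,389.3 + 8,470 = 28,859.3 kg.
v_e = Isp · g₀ = 276 × 9.8 = 2704.8 m/s.
Δv = v_e · ln(172,900/28,859.3) = 2704.8 × ln(5.991) = 2704.8 × 1.7903 ≈ 4842 m/s.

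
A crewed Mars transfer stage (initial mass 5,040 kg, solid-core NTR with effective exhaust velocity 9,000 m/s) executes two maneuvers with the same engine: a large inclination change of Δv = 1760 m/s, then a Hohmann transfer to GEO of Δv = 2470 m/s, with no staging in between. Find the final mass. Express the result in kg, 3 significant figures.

final mass ≈ 3150 kg

After the first burn: m = 5040 × exp(−1760/9000.0) = 5040 × 0.82238 = 4,144.8 kg.
After the second burn: m = 4,144.8 × exp(−2470/9000.0) = 4,144.8 × 0.75999 = 3,150.01 kg.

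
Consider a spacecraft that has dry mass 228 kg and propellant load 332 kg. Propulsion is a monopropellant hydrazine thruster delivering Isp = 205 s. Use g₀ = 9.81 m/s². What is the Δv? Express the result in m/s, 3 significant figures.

v_e = Isp · g₀ = 205 × 9.81 = 2011.1 m/s.
m₀ = m_dry + m_prop = 228 + 332 = 560 kg.
Δv = v_e · ln(m₀/m_f) = 2011.1 × ln(2.456) = 2011.1 × 0.8986 ≈ 1807.1 m/s.

Δv ≈ 1810 m/s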